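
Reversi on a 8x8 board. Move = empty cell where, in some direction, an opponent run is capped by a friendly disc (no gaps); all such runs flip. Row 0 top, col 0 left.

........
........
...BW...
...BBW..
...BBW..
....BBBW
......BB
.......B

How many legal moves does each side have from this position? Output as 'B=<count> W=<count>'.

Answer: B=7 W=9

Derivation:
-- B to move --
(1,3): no bracket -> illegal
(1,4): flips 1 -> legal
(1,5): flips 1 -> legal
(2,5): flips 3 -> legal
(2,6): flips 1 -> legal
(3,6): flips 2 -> legal
(4,6): flips 1 -> legal
(4,7): flips 1 -> legal
B mobility = 7
-- W to move --
(1,2): flips 2 -> legal
(1,3): no bracket -> illegal
(1,4): no bracket -> illegal
(2,2): flips 1 -> legal
(2,5): no bracket -> illegal
(3,2): flips 2 -> legal
(4,2): flips 3 -> legal
(4,6): no bracket -> illegal
(4,7): no bracket -> illegal
(5,2): no bracket -> illegal
(5,3): flips 4 -> legal
(6,3): flips 1 -> legal
(6,4): flips 3 -> legal
(6,5): flips 1 -> legal
(7,5): flips 1 -> legal
(7,6): no bracket -> illegal
W mobility = 9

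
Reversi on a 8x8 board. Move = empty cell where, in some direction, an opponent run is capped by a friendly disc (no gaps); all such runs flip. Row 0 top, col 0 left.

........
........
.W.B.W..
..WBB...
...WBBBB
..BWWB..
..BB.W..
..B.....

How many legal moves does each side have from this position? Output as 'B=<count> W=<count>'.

-- B to move --
(1,0): no bracket -> illegal
(1,1): no bracket -> illegal
(1,2): no bracket -> illegal
(1,4): no bracket -> illegal
(1,5): no bracket -> illegal
(1,6): flips 1 -> legal
(2,0): no bracket -> illegal
(2,2): no bracket -> illegal
(2,4): no bracket -> illegal
(2,6): no bracket -> illegal
(3,0): no bracket -> illegal
(3,1): flips 1 -> legal
(3,5): no bracket -> illegal
(3,6): no bracket -> illegal
(4,1): flips 1 -> legal
(4,2): flips 1 -> legal
(5,6): no bracket -> illegal
(6,4): flips 1 -> legal
(6,6): no bracket -> illegal
(7,4): no bracket -> illegal
(7,5): flips 1 -> legal
(7,6): no bracket -> illegal
B mobility = 6
-- W to move --
(1,2): no bracket -> illegal
(1,3): flips 2 -> legal
(1,4): flips 1 -> legal
(2,2): no bracket -> illegal
(2,4): flips 2 -> legal
(3,5): flips 5 -> legal
(3,6): flips 1 -> legal
(3,7): no bracket -> illegal
(4,1): no bracket -> illegal
(4,2): no bracket -> illegal
(5,1): flips 1 -> legal
(5,6): flips 1 -> legal
(5,7): no bracket -> illegal
(6,1): flips 1 -> legal
(6,4): no bracket -> illegal
(6,6): no bracket -> illegal
(7,1): flips 1 -> legal
(7,3): flips 1 -> legal
(7,4): no bracket -> illegal
W mobility = 10

Answer: B=6 W=10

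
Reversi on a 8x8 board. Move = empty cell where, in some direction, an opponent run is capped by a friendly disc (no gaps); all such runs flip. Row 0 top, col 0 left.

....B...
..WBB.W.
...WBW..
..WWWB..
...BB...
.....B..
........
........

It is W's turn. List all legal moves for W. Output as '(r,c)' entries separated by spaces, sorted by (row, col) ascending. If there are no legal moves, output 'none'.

Answer: (0,3) (0,5) (1,5) (3,6) (4,5) (5,2) (5,3) (5,4) (6,6)

Derivation:
(0,2): no bracket -> illegal
(0,3): flips 2 -> legal
(0,5): flips 1 -> legal
(1,5): flips 3 -> legal
(2,2): no bracket -> illegal
(2,6): no bracket -> illegal
(3,6): flips 1 -> legal
(4,2): no bracket -> illegal
(4,5): flips 1 -> legal
(4,6): no bracket -> illegal
(5,2): flips 1 -> legal
(5,3): flips 1 -> legal
(5,4): flips 2 -> legal
(5,6): no bracket -> illegal
(6,4): no bracket -> illegal
(6,5): no bracket -> illegal
(6,6): flips 2 -> legal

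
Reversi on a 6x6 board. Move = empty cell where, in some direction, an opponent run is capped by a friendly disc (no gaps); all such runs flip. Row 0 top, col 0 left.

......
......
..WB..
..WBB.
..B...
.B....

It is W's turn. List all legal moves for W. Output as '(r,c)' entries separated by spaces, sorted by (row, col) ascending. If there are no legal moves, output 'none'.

(1,2): no bracket -> illegal
(1,3): no bracket -> illegal
(1,4): flips 1 -> legal
(2,4): flips 1 -> legal
(2,5): no bracket -> illegal
(3,1): no bracket -> illegal
(3,5): flips 2 -> legal
(4,0): no bracket -> illegal
(4,1): no bracket -> illegal
(4,3): no bracket -> illegal
(4,4): flips 1 -> legal
(4,5): no bracket -> illegal
(5,0): no bracket -> illegal
(5,2): flips 1 -> legal
(5,3): no bracket -> illegal

Answer: (1,4) (2,4) (3,5) (4,4) (5,2)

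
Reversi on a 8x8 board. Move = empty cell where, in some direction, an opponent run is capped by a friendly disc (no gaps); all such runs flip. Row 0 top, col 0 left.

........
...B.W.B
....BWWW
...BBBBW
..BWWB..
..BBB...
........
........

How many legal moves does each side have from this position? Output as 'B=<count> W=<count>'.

-- B to move --
(0,4): no bracket -> illegal
(0,5): flips 2 -> legal
(0,6): flips 1 -> legal
(1,4): flips 1 -> legal
(1,6): flips 2 -> legal
(3,2): flips 1 -> legal
(4,6): no bracket -> illegal
(4,7): flips 2 -> legal
(5,5): flips 1 -> legal
B mobility = 7
-- W to move --
(0,2): no bracket -> illegal
(0,3): no bracket -> illegal
(0,4): no bracket -> illegal
(0,6): no bracket -> illegal
(0,7): flips 1 -> legal
(1,2): no bracket -> illegal
(1,4): flips 2 -> legal
(1,6): no bracket -> illegal
(2,2): flips 1 -> legal
(2,3): flips 2 -> legal
(3,1): no bracket -> illegal
(3,2): flips 4 -> legal
(4,1): flips 1 -> legal
(4,6): flips 2 -> legal
(4,7): flips 1 -> legal
(5,1): flips 3 -> legal
(5,5): flips 2 -> legal
(5,6): no bracket -> illegal
(6,1): flips 1 -> legal
(6,2): flips 1 -> legal
(6,3): flips 4 -> legal
(6,4): flips 1 -> legal
(6,5): flips 1 -> legal
W mobility = 15

Answer: B=7 W=15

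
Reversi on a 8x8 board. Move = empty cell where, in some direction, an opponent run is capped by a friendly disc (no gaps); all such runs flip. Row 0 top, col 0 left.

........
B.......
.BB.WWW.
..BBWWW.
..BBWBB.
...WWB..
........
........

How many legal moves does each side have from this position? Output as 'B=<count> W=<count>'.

Answer: B=10 W=11

Derivation:
-- B to move --
(1,3): flips 2 -> legal
(1,4): no bracket -> illegal
(1,5): flips 3 -> legal
(1,6): flips 4 -> legal
(1,7): no bracket -> illegal
(2,3): flips 1 -> legal
(2,7): flips 1 -> legal
(3,7): flips 3 -> legal
(4,7): no bracket -> illegal
(5,2): flips 2 -> legal
(6,2): no bracket -> illegal
(6,3): flips 2 -> legal
(6,4): flips 1 -> legal
(6,5): flips 1 -> legal
B mobility = 10
-- W to move --
(0,0): no bracket -> illegal
(0,1): no bracket -> illegal
(1,1): flips 2 -> legal
(1,2): no bracket -> illegal
(1,3): no bracket -> illegal
(2,0): no bracket -> illegal
(2,3): flips 2 -> legal
(3,0): no bracket -> illegal
(3,1): flips 3 -> legal
(3,7): no bracket -> illegal
(4,1): flips 2 -> legal
(4,7): flips 2 -> legal
(5,1): flips 2 -> legal
(5,2): flips 1 -> legal
(5,6): flips 3 -> legal
(5,7): flips 1 -> legal
(6,4): no bracket -> illegal
(6,5): flips 2 -> legal
(6,6): flips 1 -> legal
W mobility = 11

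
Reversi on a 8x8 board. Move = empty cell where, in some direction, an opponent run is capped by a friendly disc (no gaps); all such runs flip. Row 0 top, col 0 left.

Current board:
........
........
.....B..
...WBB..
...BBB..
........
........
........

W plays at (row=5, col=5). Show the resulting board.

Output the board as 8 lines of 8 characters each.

Answer: ........
........
.....B..
...WBB..
...BWB..
.....W..
........
........

Derivation:
Place W at (5,5); scan 8 dirs for brackets.
Dir NW: opp run (4,4) capped by W -> flip
Dir N: opp run (4,5) (3,5) (2,5), next='.' -> no flip
Dir NE: first cell '.' (not opp) -> no flip
Dir W: first cell '.' (not opp) -> no flip
Dir E: first cell '.' (not opp) -> no flip
Dir SW: first cell '.' (not opp) -> no flip
Dir S: first cell '.' (not opp) -> no flip
Dir SE: first cell '.' (not opp) -> no flip
All flips: (4,4)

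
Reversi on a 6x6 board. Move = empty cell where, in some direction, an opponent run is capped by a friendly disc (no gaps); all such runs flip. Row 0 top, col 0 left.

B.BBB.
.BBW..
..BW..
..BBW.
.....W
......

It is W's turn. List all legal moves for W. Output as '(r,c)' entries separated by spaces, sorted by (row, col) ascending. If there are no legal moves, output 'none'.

Answer: (0,1) (1,0) (2,1) (3,1) (4,1) (4,3)

Derivation:
(0,1): flips 1 -> legal
(0,5): no bracket -> illegal
(1,0): flips 2 -> legal
(1,4): no bracket -> illegal
(1,5): no bracket -> illegal
(2,0): no bracket -> illegal
(2,1): flips 1 -> legal
(2,4): no bracket -> illegal
(3,1): flips 3 -> legal
(4,1): flips 1 -> legal
(4,2): no bracket -> illegal
(4,3): flips 1 -> legal
(4,4): no bracket -> illegal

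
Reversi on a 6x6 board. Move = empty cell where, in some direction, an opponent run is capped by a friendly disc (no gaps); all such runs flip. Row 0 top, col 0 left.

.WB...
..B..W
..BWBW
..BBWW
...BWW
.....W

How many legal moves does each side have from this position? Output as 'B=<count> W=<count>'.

-- B to move --
(0,0): flips 1 -> legal
(0,4): no bracket -> illegal
(0,5): no bracket -> illegal
(1,0): no bracket -> illegal
(1,1): no bracket -> illegal
(1,3): flips 1 -> legal
(1,4): flips 1 -> legal
(5,3): no bracket -> illegal
(5,4): flips 2 -> legal
B mobility = 4
-- W to move --
(0,3): flips 1 -> legal
(1,1): flips 2 -> legal
(1,3): flips 1 -> legal
(1,4): flips 1 -> legal
(2,1): flips 1 -> legal
(3,1): flips 2 -> legal
(4,1): flips 1 -> legal
(4,2): flips 3 -> legal
(5,2): flips 1 -> legal
(5,3): flips 2 -> legal
(5,4): no bracket -> illegal
W mobility = 10

Answer: B=4 W=10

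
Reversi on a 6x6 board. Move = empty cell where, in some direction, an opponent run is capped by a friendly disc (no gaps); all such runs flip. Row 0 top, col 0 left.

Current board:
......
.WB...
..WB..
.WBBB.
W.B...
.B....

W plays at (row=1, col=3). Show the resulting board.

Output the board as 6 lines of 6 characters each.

Answer: ......
.WWW..
..WB..
.WBBB.
W.B...
.B....

Derivation:
Place W at (1,3); scan 8 dirs for brackets.
Dir NW: first cell '.' (not opp) -> no flip
Dir N: first cell '.' (not opp) -> no flip
Dir NE: first cell '.' (not opp) -> no flip
Dir W: opp run (1,2) capped by W -> flip
Dir E: first cell '.' (not opp) -> no flip
Dir SW: first cell 'W' (not opp) -> no flip
Dir S: opp run (2,3) (3,3), next='.' -> no flip
Dir SE: first cell '.' (not opp) -> no flip
All flips: (1,2)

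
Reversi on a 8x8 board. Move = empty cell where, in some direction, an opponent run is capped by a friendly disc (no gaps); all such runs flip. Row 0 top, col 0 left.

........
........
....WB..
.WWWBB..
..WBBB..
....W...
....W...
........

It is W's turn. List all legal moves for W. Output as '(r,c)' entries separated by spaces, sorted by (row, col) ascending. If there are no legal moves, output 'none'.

(1,4): no bracket -> illegal
(1,5): no bracket -> illegal
(1,6): no bracket -> illegal
(2,3): no bracket -> illegal
(2,6): flips 1 -> legal
(3,6): flips 3 -> legal
(4,6): flips 4 -> legal
(5,2): no bracket -> illegal
(5,3): flips 1 -> legal
(5,5): flips 1 -> legal
(5,6): no bracket -> illegal

Answer: (2,6) (3,6) (4,6) (5,3) (5,5)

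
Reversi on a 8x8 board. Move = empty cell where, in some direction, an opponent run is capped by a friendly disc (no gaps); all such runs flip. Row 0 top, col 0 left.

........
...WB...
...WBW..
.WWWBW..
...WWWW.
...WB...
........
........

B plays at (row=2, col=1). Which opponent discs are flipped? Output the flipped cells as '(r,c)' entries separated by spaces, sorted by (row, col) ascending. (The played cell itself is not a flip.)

Dir NW: first cell '.' (not opp) -> no flip
Dir N: first cell '.' (not opp) -> no flip
Dir NE: first cell '.' (not opp) -> no flip
Dir W: first cell '.' (not opp) -> no flip
Dir E: first cell '.' (not opp) -> no flip
Dir SW: first cell '.' (not opp) -> no flip
Dir S: opp run (3,1), next='.' -> no flip
Dir SE: opp run (3,2) (4,3) capped by B -> flip

Answer: (3,2) (4,3)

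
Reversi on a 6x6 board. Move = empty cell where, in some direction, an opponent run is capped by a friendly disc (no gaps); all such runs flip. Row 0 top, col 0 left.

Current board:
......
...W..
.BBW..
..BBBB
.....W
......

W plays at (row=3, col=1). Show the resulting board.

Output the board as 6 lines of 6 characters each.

Answer: ......
...W..
.BWW..
.WBBBB
.....W
......

Derivation:
Place W at (3,1); scan 8 dirs for brackets.
Dir NW: first cell '.' (not opp) -> no flip
Dir N: opp run (2,1), next='.' -> no flip
Dir NE: opp run (2,2) capped by W -> flip
Dir W: first cell '.' (not opp) -> no flip
Dir E: opp run (3,2) (3,3) (3,4) (3,5), next=edge -> no flip
Dir SW: first cell '.' (not opp) -> no flip
Dir S: first cell '.' (not opp) -> no flip
Dir SE: first cell '.' (not opp) -> no flip
All flips: (2,2)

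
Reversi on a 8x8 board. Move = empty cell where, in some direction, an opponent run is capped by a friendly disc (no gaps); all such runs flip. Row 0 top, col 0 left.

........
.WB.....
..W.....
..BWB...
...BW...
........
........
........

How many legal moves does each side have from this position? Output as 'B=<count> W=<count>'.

-- B to move --
(0,0): no bracket -> illegal
(0,1): no bracket -> illegal
(0,2): no bracket -> illegal
(1,0): flips 1 -> legal
(1,3): no bracket -> illegal
(2,0): no bracket -> illegal
(2,1): no bracket -> illegal
(2,3): flips 1 -> legal
(2,4): no bracket -> illegal
(3,1): no bracket -> illegal
(3,5): no bracket -> illegal
(4,2): no bracket -> illegal
(4,5): flips 1 -> legal
(5,3): no bracket -> illegal
(5,4): flips 1 -> legal
(5,5): no bracket -> illegal
B mobility = 4
-- W to move --
(0,1): no bracket -> illegal
(0,2): flips 1 -> legal
(0,3): no bracket -> illegal
(1,3): flips 1 -> legal
(2,1): no bracket -> illegal
(2,3): no bracket -> illegal
(2,4): flips 1 -> legal
(2,5): no bracket -> illegal
(3,1): flips 1 -> legal
(3,5): flips 1 -> legal
(4,1): no bracket -> illegal
(4,2): flips 2 -> legal
(4,5): no bracket -> illegal
(5,2): no bracket -> illegal
(5,3): flips 1 -> legal
(5,4): no bracket -> illegal
W mobility = 7

Answer: B=4 W=7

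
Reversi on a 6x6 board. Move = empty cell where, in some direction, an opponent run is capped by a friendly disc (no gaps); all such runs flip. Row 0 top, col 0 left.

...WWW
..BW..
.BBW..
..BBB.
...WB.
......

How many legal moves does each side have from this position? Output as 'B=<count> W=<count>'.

Answer: B=6 W=9

Derivation:
-- B to move --
(0,2): no bracket -> illegal
(1,4): flips 2 -> legal
(1,5): no bracket -> illegal
(2,4): flips 1 -> legal
(4,2): flips 1 -> legal
(5,2): flips 1 -> legal
(5,3): flips 1 -> legal
(5,4): flips 1 -> legal
B mobility = 6
-- W to move --
(0,1): flips 1 -> legal
(0,2): no bracket -> illegal
(1,0): flips 2 -> legal
(1,1): flips 1 -> legal
(2,0): flips 2 -> legal
(2,4): no bracket -> illegal
(2,5): flips 1 -> legal
(3,0): flips 2 -> legal
(3,1): flips 1 -> legal
(3,5): no bracket -> illegal
(4,1): flips 1 -> legal
(4,2): no bracket -> illegal
(4,5): flips 2 -> legal
(5,3): no bracket -> illegal
(5,4): no bracket -> illegal
(5,5): no bracket -> illegal
W mobility = 9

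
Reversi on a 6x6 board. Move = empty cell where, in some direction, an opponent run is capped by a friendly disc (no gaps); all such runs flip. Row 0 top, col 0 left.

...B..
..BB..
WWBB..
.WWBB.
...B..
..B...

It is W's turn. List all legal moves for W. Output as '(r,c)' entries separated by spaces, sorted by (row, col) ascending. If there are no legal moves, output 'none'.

Answer: (0,2) (0,4) (1,4) (2,4) (3,5) (5,4)

Derivation:
(0,1): no bracket -> illegal
(0,2): flips 2 -> legal
(0,4): flips 2 -> legal
(1,1): no bracket -> illegal
(1,4): flips 1 -> legal
(2,4): flips 2 -> legal
(2,5): no bracket -> illegal
(3,5): flips 2 -> legal
(4,1): no bracket -> illegal
(4,2): no bracket -> illegal
(4,4): no bracket -> illegal
(4,5): no bracket -> illegal
(5,1): no bracket -> illegal
(5,3): no bracket -> illegal
(5,4): flips 1 -> legal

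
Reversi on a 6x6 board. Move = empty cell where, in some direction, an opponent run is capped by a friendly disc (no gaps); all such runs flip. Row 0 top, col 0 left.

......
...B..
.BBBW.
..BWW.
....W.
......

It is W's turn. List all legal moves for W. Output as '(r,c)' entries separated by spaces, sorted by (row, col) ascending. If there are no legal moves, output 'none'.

Answer: (0,2) (0,3) (1,1) (1,2) (2,0) (3,1)

Derivation:
(0,2): flips 1 -> legal
(0,3): flips 2 -> legal
(0,4): no bracket -> illegal
(1,0): no bracket -> illegal
(1,1): flips 1 -> legal
(1,2): flips 1 -> legal
(1,4): no bracket -> illegal
(2,0): flips 3 -> legal
(3,0): no bracket -> illegal
(3,1): flips 1 -> legal
(4,1): no bracket -> illegal
(4,2): no bracket -> illegal
(4,3): no bracket -> illegal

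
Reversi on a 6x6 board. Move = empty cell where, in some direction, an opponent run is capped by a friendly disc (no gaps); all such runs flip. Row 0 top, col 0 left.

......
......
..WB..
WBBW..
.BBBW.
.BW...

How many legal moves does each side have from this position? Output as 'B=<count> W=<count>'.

Answer: B=7 W=6

Derivation:
-- B to move --
(1,1): no bracket -> illegal
(1,2): flips 1 -> legal
(1,3): flips 1 -> legal
(2,0): no bracket -> illegal
(2,1): flips 1 -> legal
(2,4): flips 1 -> legal
(3,4): flips 1 -> legal
(3,5): no bracket -> illegal
(4,0): no bracket -> illegal
(4,5): flips 1 -> legal
(5,3): flips 1 -> legal
(5,4): no bracket -> illegal
(5,5): no bracket -> illegal
B mobility = 7
-- W to move --
(1,2): no bracket -> illegal
(1,3): flips 1 -> legal
(1,4): no bracket -> illegal
(2,0): no bracket -> illegal
(2,1): no bracket -> illegal
(2,4): flips 1 -> legal
(3,4): flips 1 -> legal
(4,0): flips 4 -> legal
(5,0): flips 1 -> legal
(5,3): flips 1 -> legal
(5,4): no bracket -> illegal
W mobility = 6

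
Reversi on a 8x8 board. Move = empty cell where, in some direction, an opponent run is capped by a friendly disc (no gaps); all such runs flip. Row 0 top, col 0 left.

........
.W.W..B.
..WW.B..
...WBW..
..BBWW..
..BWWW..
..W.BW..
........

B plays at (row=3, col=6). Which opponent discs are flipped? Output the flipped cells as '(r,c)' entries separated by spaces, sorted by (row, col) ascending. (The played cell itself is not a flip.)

Answer: (3,5)

Derivation:
Dir NW: first cell 'B' (not opp) -> no flip
Dir N: first cell '.' (not opp) -> no flip
Dir NE: first cell '.' (not opp) -> no flip
Dir W: opp run (3,5) capped by B -> flip
Dir E: first cell '.' (not opp) -> no flip
Dir SW: opp run (4,5) (5,4), next='.' -> no flip
Dir S: first cell '.' (not opp) -> no flip
Dir SE: first cell '.' (not opp) -> no flip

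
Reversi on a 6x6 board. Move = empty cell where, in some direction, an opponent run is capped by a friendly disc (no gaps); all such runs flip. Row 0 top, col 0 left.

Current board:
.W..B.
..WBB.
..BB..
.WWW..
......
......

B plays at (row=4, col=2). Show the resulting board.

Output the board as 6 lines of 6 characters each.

Place B at (4,2); scan 8 dirs for brackets.
Dir NW: opp run (3,1), next='.' -> no flip
Dir N: opp run (3,2) capped by B -> flip
Dir NE: opp run (3,3), next='.' -> no flip
Dir W: first cell '.' (not opp) -> no flip
Dir E: first cell '.' (not opp) -> no flip
Dir SW: first cell '.' (not opp) -> no flip
Dir S: first cell '.' (not opp) -> no flip
Dir SE: first cell '.' (not opp) -> no flip
All flips: (3,2)

Answer: .W..B.
..WBB.
..BB..
.WBW..
..B...
......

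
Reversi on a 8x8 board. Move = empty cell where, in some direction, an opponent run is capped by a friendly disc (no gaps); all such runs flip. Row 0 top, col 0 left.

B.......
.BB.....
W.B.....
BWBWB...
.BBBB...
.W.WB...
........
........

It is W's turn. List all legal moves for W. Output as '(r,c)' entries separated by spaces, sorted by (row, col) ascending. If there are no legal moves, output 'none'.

Answer: (0,2) (1,3) (3,5) (4,0) (5,5)

Derivation:
(0,1): no bracket -> illegal
(0,2): flips 1 -> legal
(0,3): no bracket -> illegal
(1,0): no bracket -> illegal
(1,3): flips 1 -> legal
(2,1): no bracket -> illegal
(2,3): no bracket -> illegal
(2,4): no bracket -> illegal
(2,5): no bracket -> illegal
(3,5): flips 2 -> legal
(4,0): flips 1 -> legal
(4,5): no bracket -> illegal
(5,0): no bracket -> illegal
(5,2): no bracket -> illegal
(5,5): flips 2 -> legal
(6,3): no bracket -> illegal
(6,4): no bracket -> illegal
(6,5): no bracket -> illegal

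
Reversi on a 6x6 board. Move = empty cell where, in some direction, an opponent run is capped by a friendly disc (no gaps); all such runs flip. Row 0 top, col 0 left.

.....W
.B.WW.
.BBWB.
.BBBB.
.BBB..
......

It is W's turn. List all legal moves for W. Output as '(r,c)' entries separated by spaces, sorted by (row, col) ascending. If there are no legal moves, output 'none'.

Answer: (2,0) (2,5) (3,5) (4,0) (4,4) (4,5) (5,0) (5,3)

Derivation:
(0,0): no bracket -> illegal
(0,1): no bracket -> illegal
(0,2): no bracket -> illegal
(1,0): no bracket -> illegal
(1,2): no bracket -> illegal
(1,5): no bracket -> illegal
(2,0): flips 2 -> legal
(2,5): flips 1 -> legal
(3,0): no bracket -> illegal
(3,5): flips 1 -> legal
(4,0): flips 2 -> legal
(4,4): flips 2 -> legal
(4,5): flips 1 -> legal
(5,0): flips 2 -> legal
(5,1): no bracket -> illegal
(5,2): no bracket -> illegal
(5,3): flips 2 -> legal
(5,4): no bracket -> illegal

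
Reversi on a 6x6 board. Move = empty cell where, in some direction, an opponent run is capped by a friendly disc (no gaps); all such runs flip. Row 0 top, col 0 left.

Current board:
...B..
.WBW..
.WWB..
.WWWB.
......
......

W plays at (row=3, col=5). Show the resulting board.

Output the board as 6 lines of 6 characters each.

Answer: ...B..
.WBW..
.WWB..
.WWWWW
......
......

Derivation:
Place W at (3,5); scan 8 dirs for brackets.
Dir NW: first cell '.' (not opp) -> no flip
Dir N: first cell '.' (not opp) -> no flip
Dir NE: edge -> no flip
Dir W: opp run (3,4) capped by W -> flip
Dir E: edge -> no flip
Dir SW: first cell '.' (not opp) -> no flip
Dir S: first cell '.' (not opp) -> no flip
Dir SE: edge -> no flip
All flips: (3,4)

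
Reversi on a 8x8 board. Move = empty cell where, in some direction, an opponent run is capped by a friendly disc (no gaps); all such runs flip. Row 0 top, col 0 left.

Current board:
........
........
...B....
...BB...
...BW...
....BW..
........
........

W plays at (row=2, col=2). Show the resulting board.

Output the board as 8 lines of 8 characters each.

Answer: ........
........
..WB....
...WB...
...BW...
....BW..
........
........

Derivation:
Place W at (2,2); scan 8 dirs for brackets.
Dir NW: first cell '.' (not opp) -> no flip
Dir N: first cell '.' (not opp) -> no flip
Dir NE: first cell '.' (not opp) -> no flip
Dir W: first cell '.' (not opp) -> no flip
Dir E: opp run (2,3), next='.' -> no flip
Dir SW: first cell '.' (not opp) -> no flip
Dir S: first cell '.' (not opp) -> no flip
Dir SE: opp run (3,3) capped by W -> flip
All flips: (3,3)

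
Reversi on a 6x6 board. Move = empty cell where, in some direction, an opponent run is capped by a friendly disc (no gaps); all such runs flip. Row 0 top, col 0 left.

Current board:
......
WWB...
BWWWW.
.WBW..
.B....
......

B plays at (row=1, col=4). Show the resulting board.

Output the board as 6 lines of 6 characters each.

Place B at (1,4); scan 8 dirs for brackets.
Dir NW: first cell '.' (not opp) -> no flip
Dir N: first cell '.' (not opp) -> no flip
Dir NE: first cell '.' (not opp) -> no flip
Dir W: first cell '.' (not opp) -> no flip
Dir E: first cell '.' (not opp) -> no flip
Dir SW: opp run (2,3) capped by B -> flip
Dir S: opp run (2,4), next='.' -> no flip
Dir SE: first cell '.' (not opp) -> no flip
All flips: (2,3)

Answer: ......
WWB.B.
BWWBW.
.WBW..
.B....
......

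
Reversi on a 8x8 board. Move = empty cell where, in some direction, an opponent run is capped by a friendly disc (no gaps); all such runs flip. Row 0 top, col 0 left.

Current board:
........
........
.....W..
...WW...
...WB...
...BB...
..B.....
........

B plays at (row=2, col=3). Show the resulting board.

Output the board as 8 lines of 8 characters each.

Place B at (2,3); scan 8 dirs for brackets.
Dir NW: first cell '.' (not opp) -> no flip
Dir N: first cell '.' (not opp) -> no flip
Dir NE: first cell '.' (not opp) -> no flip
Dir W: first cell '.' (not opp) -> no flip
Dir E: first cell '.' (not opp) -> no flip
Dir SW: first cell '.' (not opp) -> no flip
Dir S: opp run (3,3) (4,3) capped by B -> flip
Dir SE: opp run (3,4), next='.' -> no flip
All flips: (3,3) (4,3)

Answer: ........
........
...B.W..
...BW...
...BB...
...BB...
..B.....
........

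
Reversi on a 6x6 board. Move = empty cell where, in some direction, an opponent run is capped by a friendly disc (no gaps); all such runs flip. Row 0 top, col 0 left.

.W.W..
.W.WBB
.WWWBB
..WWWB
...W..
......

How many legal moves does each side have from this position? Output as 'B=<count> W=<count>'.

Answer: B=8 W=2

Derivation:
-- B to move --
(0,0): no bracket -> illegal
(0,2): flips 1 -> legal
(0,4): no bracket -> illegal
(1,0): no bracket -> illegal
(1,2): flips 1 -> legal
(2,0): flips 3 -> legal
(3,0): no bracket -> illegal
(3,1): flips 3 -> legal
(4,1): flips 2 -> legal
(4,2): flips 1 -> legal
(4,4): flips 1 -> legal
(4,5): no bracket -> illegal
(5,2): flips 2 -> legal
(5,3): no bracket -> illegal
(5,4): no bracket -> illegal
B mobility = 8
-- W to move --
(0,4): flips 2 -> legal
(0,5): flips 1 -> legal
(4,4): no bracket -> illegal
(4,5): no bracket -> illegal
W mobility = 2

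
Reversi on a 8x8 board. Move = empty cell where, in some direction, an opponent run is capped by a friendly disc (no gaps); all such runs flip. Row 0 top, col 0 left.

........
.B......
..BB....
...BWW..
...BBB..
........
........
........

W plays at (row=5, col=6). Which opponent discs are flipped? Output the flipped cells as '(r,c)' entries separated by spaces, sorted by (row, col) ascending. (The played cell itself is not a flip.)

Dir NW: opp run (4,5) capped by W -> flip
Dir N: first cell '.' (not opp) -> no flip
Dir NE: first cell '.' (not opp) -> no flip
Dir W: first cell '.' (not opp) -> no flip
Dir E: first cell '.' (not opp) -> no flip
Dir SW: first cell '.' (not opp) -> no flip
Dir S: first cell '.' (not opp) -> no flip
Dir SE: first cell '.' (not opp) -> no flip

Answer: (4,5)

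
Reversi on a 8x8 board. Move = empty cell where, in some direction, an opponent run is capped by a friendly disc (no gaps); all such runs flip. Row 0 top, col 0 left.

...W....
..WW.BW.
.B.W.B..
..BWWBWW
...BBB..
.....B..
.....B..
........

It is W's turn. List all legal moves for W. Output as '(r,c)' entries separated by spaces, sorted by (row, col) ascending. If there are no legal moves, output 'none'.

Answer: (1,4) (3,0) (3,1) (4,1) (5,2) (5,3) (5,4) (5,6) (6,6)

Derivation:
(0,4): no bracket -> illegal
(0,5): no bracket -> illegal
(0,6): no bracket -> illegal
(1,0): no bracket -> illegal
(1,1): no bracket -> illegal
(1,4): flips 2 -> legal
(2,0): no bracket -> illegal
(2,2): no bracket -> illegal
(2,4): no bracket -> illegal
(2,6): no bracket -> illegal
(3,0): flips 1 -> legal
(3,1): flips 1 -> legal
(4,1): flips 1 -> legal
(4,2): no bracket -> illegal
(4,6): no bracket -> illegal
(5,2): flips 1 -> legal
(5,3): flips 1 -> legal
(5,4): flips 2 -> legal
(5,6): flips 1 -> legal
(6,4): no bracket -> illegal
(6,6): flips 2 -> legal
(7,4): no bracket -> illegal
(7,5): no bracket -> illegal
(7,6): no bracket -> illegal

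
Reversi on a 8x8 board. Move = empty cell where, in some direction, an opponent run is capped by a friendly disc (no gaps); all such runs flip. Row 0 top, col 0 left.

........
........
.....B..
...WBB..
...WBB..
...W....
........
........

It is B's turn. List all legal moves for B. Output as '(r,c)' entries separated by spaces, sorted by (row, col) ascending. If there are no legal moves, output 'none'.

(2,2): flips 1 -> legal
(2,3): no bracket -> illegal
(2,4): no bracket -> illegal
(3,2): flips 1 -> legal
(4,2): flips 1 -> legal
(5,2): flips 1 -> legal
(5,4): no bracket -> illegal
(6,2): flips 1 -> legal
(6,3): no bracket -> illegal
(6,4): no bracket -> illegal

Answer: (2,2) (3,2) (4,2) (5,2) (6,2)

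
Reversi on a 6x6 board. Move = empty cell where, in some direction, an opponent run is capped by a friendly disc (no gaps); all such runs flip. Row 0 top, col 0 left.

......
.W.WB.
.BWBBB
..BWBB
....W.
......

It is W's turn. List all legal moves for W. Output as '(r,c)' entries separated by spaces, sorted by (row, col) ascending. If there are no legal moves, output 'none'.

(0,3): no bracket -> illegal
(0,4): flips 3 -> legal
(0,5): no bracket -> illegal
(1,0): no bracket -> illegal
(1,2): no bracket -> illegal
(1,5): flips 2 -> legal
(2,0): flips 1 -> legal
(3,0): no bracket -> illegal
(3,1): flips 2 -> legal
(4,1): no bracket -> illegal
(4,2): flips 1 -> legal
(4,3): no bracket -> illegal
(4,5): no bracket -> illegal

Answer: (0,4) (1,5) (2,0) (3,1) (4,2)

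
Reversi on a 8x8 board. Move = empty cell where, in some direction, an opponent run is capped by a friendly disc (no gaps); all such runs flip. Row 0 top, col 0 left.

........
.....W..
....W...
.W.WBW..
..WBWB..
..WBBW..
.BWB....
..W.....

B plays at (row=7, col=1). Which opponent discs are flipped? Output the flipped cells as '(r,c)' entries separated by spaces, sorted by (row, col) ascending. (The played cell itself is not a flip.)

Dir NW: first cell '.' (not opp) -> no flip
Dir N: first cell 'B' (not opp) -> no flip
Dir NE: opp run (6,2) capped by B -> flip
Dir W: first cell '.' (not opp) -> no flip
Dir E: opp run (7,2), next='.' -> no flip
Dir SW: edge -> no flip
Dir S: edge -> no flip
Dir SE: edge -> no flip

Answer: (6,2)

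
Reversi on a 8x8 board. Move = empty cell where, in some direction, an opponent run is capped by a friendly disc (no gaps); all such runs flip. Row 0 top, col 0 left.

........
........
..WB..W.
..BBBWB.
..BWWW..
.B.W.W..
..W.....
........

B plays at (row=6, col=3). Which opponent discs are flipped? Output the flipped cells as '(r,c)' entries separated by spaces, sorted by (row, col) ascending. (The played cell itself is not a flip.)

Answer: (4,3) (5,3)

Derivation:
Dir NW: first cell '.' (not opp) -> no flip
Dir N: opp run (5,3) (4,3) capped by B -> flip
Dir NE: first cell '.' (not opp) -> no flip
Dir W: opp run (6,2), next='.' -> no flip
Dir E: first cell '.' (not opp) -> no flip
Dir SW: first cell '.' (not opp) -> no flip
Dir S: first cell '.' (not opp) -> no flip
Dir SE: first cell '.' (not opp) -> no flip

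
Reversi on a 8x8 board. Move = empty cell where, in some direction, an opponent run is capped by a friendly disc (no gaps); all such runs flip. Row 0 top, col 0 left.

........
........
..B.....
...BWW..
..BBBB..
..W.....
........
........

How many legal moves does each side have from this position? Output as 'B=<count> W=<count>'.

Answer: B=7 W=5

Derivation:
-- B to move --
(2,3): flips 1 -> legal
(2,4): flips 1 -> legal
(2,5): flips 2 -> legal
(2,6): flips 1 -> legal
(3,6): flips 2 -> legal
(4,1): no bracket -> illegal
(4,6): no bracket -> illegal
(5,1): no bracket -> illegal
(5,3): no bracket -> illegal
(6,1): flips 1 -> legal
(6,2): flips 1 -> legal
(6,3): no bracket -> illegal
B mobility = 7
-- W to move --
(1,1): no bracket -> illegal
(1,2): no bracket -> illegal
(1,3): no bracket -> illegal
(2,1): no bracket -> illegal
(2,3): no bracket -> illegal
(2,4): no bracket -> illegal
(3,1): no bracket -> illegal
(3,2): flips 2 -> legal
(3,6): no bracket -> illegal
(4,1): no bracket -> illegal
(4,6): no bracket -> illegal
(5,1): no bracket -> illegal
(5,3): flips 1 -> legal
(5,4): flips 1 -> legal
(5,5): flips 1 -> legal
(5,6): flips 1 -> legal
W mobility = 5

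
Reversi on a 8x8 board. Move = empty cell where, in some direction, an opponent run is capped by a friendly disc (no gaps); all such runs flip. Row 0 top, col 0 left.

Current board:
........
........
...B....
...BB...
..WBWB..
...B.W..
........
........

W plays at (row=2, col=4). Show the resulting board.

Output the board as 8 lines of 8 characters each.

Place W at (2,4); scan 8 dirs for brackets.
Dir NW: first cell '.' (not opp) -> no flip
Dir N: first cell '.' (not opp) -> no flip
Dir NE: first cell '.' (not opp) -> no flip
Dir W: opp run (2,3), next='.' -> no flip
Dir E: first cell '.' (not opp) -> no flip
Dir SW: opp run (3,3) capped by W -> flip
Dir S: opp run (3,4) capped by W -> flip
Dir SE: first cell '.' (not opp) -> no flip
All flips: (3,3) (3,4)

Answer: ........
........
...BW...
...WW...
..WBWB..
...B.W..
........
........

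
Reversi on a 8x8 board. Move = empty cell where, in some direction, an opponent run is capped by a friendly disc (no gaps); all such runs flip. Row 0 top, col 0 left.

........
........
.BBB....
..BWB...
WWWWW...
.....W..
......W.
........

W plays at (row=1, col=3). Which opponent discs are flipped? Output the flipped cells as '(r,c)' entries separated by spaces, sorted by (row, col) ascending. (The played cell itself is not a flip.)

Dir NW: first cell '.' (not opp) -> no flip
Dir N: first cell '.' (not opp) -> no flip
Dir NE: first cell '.' (not opp) -> no flip
Dir W: first cell '.' (not opp) -> no flip
Dir E: first cell '.' (not opp) -> no flip
Dir SW: opp run (2,2), next='.' -> no flip
Dir S: opp run (2,3) capped by W -> flip
Dir SE: first cell '.' (not opp) -> no flip

Answer: (2,3)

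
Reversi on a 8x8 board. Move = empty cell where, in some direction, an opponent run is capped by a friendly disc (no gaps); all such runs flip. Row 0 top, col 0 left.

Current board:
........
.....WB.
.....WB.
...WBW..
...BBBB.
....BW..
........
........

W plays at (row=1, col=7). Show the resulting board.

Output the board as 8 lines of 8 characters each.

Answer: ........
.....WWW
.....WW.
...WBW..
...BBBB.
....BW..
........
........

Derivation:
Place W at (1,7); scan 8 dirs for brackets.
Dir NW: first cell '.' (not opp) -> no flip
Dir N: first cell '.' (not opp) -> no flip
Dir NE: edge -> no flip
Dir W: opp run (1,6) capped by W -> flip
Dir E: edge -> no flip
Dir SW: opp run (2,6) capped by W -> flip
Dir S: first cell '.' (not opp) -> no flip
Dir SE: edge -> no flip
All flips: (1,6) (2,6)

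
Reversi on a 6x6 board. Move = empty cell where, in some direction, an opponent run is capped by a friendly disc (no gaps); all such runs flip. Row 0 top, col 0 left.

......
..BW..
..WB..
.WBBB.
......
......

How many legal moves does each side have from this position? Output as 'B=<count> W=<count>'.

Answer: B=5 W=7

Derivation:
-- B to move --
(0,2): no bracket -> illegal
(0,3): flips 1 -> legal
(0,4): no bracket -> illegal
(1,1): flips 1 -> legal
(1,4): flips 1 -> legal
(2,0): no bracket -> illegal
(2,1): flips 1 -> legal
(2,4): no bracket -> illegal
(3,0): flips 1 -> legal
(4,0): no bracket -> illegal
(4,1): no bracket -> illegal
(4,2): no bracket -> illegal
B mobility = 5
-- W to move --
(0,1): no bracket -> illegal
(0,2): flips 1 -> legal
(0,3): no bracket -> illegal
(1,1): flips 1 -> legal
(1,4): no bracket -> illegal
(2,1): no bracket -> illegal
(2,4): flips 1 -> legal
(2,5): no bracket -> illegal
(3,5): flips 3 -> legal
(4,1): no bracket -> illegal
(4,2): flips 1 -> legal
(4,3): flips 2 -> legal
(4,4): flips 1 -> legal
(4,5): no bracket -> illegal
W mobility = 7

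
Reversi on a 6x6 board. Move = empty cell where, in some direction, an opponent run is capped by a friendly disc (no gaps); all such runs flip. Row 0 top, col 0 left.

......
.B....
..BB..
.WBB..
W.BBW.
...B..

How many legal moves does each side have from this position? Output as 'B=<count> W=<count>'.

-- B to move --
(2,0): flips 1 -> legal
(2,1): no bracket -> illegal
(3,0): flips 1 -> legal
(3,4): no bracket -> illegal
(3,5): flips 1 -> legal
(4,1): no bracket -> illegal
(4,5): flips 1 -> legal
(5,0): no bracket -> illegal
(5,1): no bracket -> illegal
(5,4): no bracket -> illegal
(5,5): flips 1 -> legal
B mobility = 5
-- W to move --
(0,0): flips 3 -> legal
(0,1): no bracket -> illegal
(0,2): no bracket -> illegal
(1,0): no bracket -> illegal
(1,2): no bracket -> illegal
(1,3): flips 1 -> legal
(1,4): no bracket -> illegal
(2,0): no bracket -> illegal
(2,1): no bracket -> illegal
(2,4): no bracket -> illegal
(3,4): flips 2 -> legal
(4,1): flips 2 -> legal
(5,1): no bracket -> illegal
(5,2): no bracket -> illegal
(5,4): no bracket -> illegal
W mobility = 4

Answer: B=5 W=4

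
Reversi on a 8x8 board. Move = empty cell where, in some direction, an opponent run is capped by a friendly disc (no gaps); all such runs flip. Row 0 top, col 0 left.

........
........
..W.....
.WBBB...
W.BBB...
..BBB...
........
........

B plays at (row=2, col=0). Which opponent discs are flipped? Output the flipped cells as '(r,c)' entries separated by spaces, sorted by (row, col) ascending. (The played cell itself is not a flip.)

Answer: (3,1)

Derivation:
Dir NW: edge -> no flip
Dir N: first cell '.' (not opp) -> no flip
Dir NE: first cell '.' (not opp) -> no flip
Dir W: edge -> no flip
Dir E: first cell '.' (not opp) -> no flip
Dir SW: edge -> no flip
Dir S: first cell '.' (not opp) -> no flip
Dir SE: opp run (3,1) capped by B -> flip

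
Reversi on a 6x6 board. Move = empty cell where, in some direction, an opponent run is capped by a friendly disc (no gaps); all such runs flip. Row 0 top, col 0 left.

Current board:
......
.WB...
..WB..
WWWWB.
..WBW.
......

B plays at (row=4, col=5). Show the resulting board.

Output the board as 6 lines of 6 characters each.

Place B at (4,5); scan 8 dirs for brackets.
Dir NW: first cell 'B' (not opp) -> no flip
Dir N: first cell '.' (not opp) -> no flip
Dir NE: edge -> no flip
Dir W: opp run (4,4) capped by B -> flip
Dir E: edge -> no flip
Dir SW: first cell '.' (not opp) -> no flip
Dir S: first cell '.' (not opp) -> no flip
Dir SE: edge -> no flip
All flips: (4,4)

Answer: ......
.WB...
..WB..
WWWWB.
..WBBB
......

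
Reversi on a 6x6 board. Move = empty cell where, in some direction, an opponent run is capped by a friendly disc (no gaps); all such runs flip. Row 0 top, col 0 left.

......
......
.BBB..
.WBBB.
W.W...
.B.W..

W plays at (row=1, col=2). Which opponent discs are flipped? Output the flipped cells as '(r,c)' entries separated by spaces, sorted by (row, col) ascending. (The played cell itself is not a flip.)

Dir NW: first cell '.' (not opp) -> no flip
Dir N: first cell '.' (not opp) -> no flip
Dir NE: first cell '.' (not opp) -> no flip
Dir W: first cell '.' (not opp) -> no flip
Dir E: first cell '.' (not opp) -> no flip
Dir SW: opp run (2,1), next='.' -> no flip
Dir S: opp run (2,2) (3,2) capped by W -> flip
Dir SE: opp run (2,3) (3,4), next='.' -> no flip

Answer: (2,2) (3,2)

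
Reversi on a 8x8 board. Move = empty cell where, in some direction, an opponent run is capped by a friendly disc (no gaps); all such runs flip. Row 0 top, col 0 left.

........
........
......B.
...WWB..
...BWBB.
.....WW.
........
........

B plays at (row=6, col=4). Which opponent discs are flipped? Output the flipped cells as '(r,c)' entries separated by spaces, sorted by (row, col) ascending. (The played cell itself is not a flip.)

Answer: (5,5)

Derivation:
Dir NW: first cell '.' (not opp) -> no flip
Dir N: first cell '.' (not opp) -> no flip
Dir NE: opp run (5,5) capped by B -> flip
Dir W: first cell '.' (not opp) -> no flip
Dir E: first cell '.' (not opp) -> no flip
Dir SW: first cell '.' (not opp) -> no flip
Dir S: first cell '.' (not opp) -> no flip
Dir SE: first cell '.' (not opp) -> no flip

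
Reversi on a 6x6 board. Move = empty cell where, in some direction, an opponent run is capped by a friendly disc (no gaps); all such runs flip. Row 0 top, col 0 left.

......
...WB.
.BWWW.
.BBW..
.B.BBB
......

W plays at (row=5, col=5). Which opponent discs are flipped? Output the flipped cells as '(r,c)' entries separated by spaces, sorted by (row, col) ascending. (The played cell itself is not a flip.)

Dir NW: opp run (4,4) capped by W -> flip
Dir N: opp run (4,5), next='.' -> no flip
Dir NE: edge -> no flip
Dir W: first cell '.' (not opp) -> no flip
Dir E: edge -> no flip
Dir SW: edge -> no flip
Dir S: edge -> no flip
Dir SE: edge -> no flip

Answer: (4,4)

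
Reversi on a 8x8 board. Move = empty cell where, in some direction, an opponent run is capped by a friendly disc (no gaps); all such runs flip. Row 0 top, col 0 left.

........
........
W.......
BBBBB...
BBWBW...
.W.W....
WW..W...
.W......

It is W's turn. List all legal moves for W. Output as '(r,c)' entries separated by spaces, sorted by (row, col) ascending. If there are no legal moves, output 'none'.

(2,1): flips 2 -> legal
(2,2): flips 2 -> legal
(2,3): flips 2 -> legal
(2,4): flips 2 -> legal
(2,5): no bracket -> illegal
(3,5): no bracket -> illegal
(4,5): no bracket -> illegal
(5,0): flips 2 -> legal
(5,2): no bracket -> illegal
(5,4): no bracket -> illegal

Answer: (2,1) (2,2) (2,3) (2,4) (5,0)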